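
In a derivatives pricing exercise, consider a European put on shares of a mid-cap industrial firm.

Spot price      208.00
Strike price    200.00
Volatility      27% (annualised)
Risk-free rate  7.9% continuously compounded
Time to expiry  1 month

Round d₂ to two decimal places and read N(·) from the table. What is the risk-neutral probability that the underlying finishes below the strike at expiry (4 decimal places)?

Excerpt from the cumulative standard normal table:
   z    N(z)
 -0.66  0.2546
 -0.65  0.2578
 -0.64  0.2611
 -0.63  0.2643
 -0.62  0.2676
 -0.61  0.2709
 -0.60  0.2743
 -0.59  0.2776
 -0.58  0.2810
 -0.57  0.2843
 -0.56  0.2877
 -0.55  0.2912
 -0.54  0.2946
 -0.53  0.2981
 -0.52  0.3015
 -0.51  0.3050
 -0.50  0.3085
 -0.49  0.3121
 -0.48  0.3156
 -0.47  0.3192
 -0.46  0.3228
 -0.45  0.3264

0.2912

σ√T = 0.27·√0.08333 = 0.0779
d₁ = [ln(208/200) + (0.079 + ½·0.27²)·0.08333] / (σ√T) = (0.0392 + 0.0096) / 0.0779 = 0.6266 → 0.63
d₂ = 0.6266 − 0.0779 = 0.5487 → 0.55
Risk-neutral Pr[S_T < K] = N(−d₂) = N(-0.55) = 0.2912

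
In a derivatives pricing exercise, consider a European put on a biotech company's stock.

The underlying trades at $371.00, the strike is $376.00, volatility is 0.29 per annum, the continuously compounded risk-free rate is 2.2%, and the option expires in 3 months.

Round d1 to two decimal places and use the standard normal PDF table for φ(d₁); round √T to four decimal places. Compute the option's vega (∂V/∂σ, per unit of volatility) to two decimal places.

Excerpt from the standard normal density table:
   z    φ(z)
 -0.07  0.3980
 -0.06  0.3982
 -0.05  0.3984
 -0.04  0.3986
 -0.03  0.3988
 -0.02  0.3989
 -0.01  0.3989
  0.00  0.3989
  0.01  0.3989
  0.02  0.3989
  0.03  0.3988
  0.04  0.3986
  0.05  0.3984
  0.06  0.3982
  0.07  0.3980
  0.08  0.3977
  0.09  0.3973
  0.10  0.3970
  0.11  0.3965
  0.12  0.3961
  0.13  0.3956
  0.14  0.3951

74.00

σ√T = 0.29 × 0.5000 = 0.1450
d₁ = [ln(371/376) + (0.022 + ½·0.29²)·0.25] / (σ√T) = (-0.0134 + 0.0160) / 0.1450 = 0.0181 ≈ 0.02
√T = √0.25 = 0.5000
φ(d₁) = φ(0.02) = 0.3989
vega = S·φ(d₁)·√T = 371·0.3989·0.5000 = 73.9959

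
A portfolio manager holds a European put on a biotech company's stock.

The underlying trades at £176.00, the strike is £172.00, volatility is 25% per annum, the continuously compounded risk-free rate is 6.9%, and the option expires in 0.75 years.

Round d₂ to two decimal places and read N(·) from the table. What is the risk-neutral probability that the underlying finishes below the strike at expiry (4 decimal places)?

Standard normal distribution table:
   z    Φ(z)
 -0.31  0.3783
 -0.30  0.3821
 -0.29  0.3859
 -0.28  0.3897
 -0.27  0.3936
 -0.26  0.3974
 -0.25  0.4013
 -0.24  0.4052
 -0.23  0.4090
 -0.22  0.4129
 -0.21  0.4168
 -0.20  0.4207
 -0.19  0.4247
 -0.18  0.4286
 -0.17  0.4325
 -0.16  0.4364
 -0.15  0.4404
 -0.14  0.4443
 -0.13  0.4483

σ√T = 0.25 × 0.8660 = 0.2165
d₁ = [ln(176/172) + (0.069 + 0.25²/2)·0.75] / 0.2165 = [0.0230 + 0.0752] / 0.2165 = 0.4535 which rounds to 0.45
d₂ = d₁ − σ√T = 0.4535 − 0.2165 = 0.2370 which rounds to 0.24
Risk-neutral Pr[S_T < K] = N(−d₂) = N(-0.24) = 0.4052

0.4052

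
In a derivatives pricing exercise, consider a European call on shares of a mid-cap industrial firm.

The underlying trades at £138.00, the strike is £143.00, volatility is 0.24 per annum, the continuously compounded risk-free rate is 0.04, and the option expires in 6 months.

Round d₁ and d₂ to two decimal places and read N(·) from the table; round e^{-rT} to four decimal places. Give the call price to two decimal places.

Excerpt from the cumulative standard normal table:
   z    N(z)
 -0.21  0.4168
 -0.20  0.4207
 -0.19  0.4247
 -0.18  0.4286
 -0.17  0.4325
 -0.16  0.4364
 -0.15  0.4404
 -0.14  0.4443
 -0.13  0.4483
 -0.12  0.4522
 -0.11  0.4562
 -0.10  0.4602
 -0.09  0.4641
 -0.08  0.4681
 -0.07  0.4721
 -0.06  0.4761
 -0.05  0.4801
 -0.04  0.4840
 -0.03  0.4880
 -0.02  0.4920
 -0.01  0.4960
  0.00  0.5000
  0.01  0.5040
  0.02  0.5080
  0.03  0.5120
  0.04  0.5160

σ√T = 0.24·√0.5 = 0.1697
d₁ = [ln(138/143) + (0.04 + 0.24²/2)·0.5] / 0.1697 = [-0.0356 + 0.0344] / 0.1697 = -0.0070 which rounds to -0.01
d₂ = d₁ − σ√T = -0.0070 − 0.1697 = -0.1767 which rounds to -0.18
exp(−rT) = exp(−0.04·0.5) = 0.9802
C = 138·N(-0.01) − 143·0.9802·N(-0.18) = 138·0.4960 − 143·0.9802·0.4286 = 68.4480 − 60.0763 = 8.3717

£8.37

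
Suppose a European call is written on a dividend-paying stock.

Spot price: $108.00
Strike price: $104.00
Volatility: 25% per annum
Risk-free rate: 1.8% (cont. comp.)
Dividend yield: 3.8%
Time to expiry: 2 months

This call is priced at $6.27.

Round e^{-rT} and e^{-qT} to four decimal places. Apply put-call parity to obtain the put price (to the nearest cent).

e^(−qT) = e^(−0.038·0.1667) = 0.9937;  e^(−rT) = e^(−0.018·0.1667) = 0.9970
Put-call parity: C − P = S·e^(−qT) − K·e^(−rT) = 108·0.9937 − 104·0.9970 = 107.3196 − 103.6880 = 3.6316
P = C − (C − P) = 6.27 − (3.6316) = 2.6384

$2.64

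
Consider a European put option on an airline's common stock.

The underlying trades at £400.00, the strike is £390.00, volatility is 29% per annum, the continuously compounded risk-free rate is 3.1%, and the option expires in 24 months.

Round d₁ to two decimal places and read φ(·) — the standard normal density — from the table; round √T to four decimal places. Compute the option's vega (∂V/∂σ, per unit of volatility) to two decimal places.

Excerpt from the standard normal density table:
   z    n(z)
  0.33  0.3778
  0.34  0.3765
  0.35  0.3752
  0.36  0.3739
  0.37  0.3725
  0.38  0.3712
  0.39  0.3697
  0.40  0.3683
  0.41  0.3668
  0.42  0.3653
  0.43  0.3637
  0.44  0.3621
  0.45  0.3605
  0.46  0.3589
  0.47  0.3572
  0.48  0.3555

206.64

σ√T = 0.29 × 1.4142 = 0.4101
ln(S/K) + (r + σ²/2)T = ln(400/390) + (0.031 + 0.29²/2)·2 = 0.0253 + 0.1461 = 0.1714
d₁ = 0.1714 / 0.4101 = 0.4180 which rounds to 0.42
√T = √2 = 1.4142
φ(d₁) = φ(0.42) = 0.3653
vega = S·φ(d₁)·√T = 400·0.3653·1.4142 = 206.6429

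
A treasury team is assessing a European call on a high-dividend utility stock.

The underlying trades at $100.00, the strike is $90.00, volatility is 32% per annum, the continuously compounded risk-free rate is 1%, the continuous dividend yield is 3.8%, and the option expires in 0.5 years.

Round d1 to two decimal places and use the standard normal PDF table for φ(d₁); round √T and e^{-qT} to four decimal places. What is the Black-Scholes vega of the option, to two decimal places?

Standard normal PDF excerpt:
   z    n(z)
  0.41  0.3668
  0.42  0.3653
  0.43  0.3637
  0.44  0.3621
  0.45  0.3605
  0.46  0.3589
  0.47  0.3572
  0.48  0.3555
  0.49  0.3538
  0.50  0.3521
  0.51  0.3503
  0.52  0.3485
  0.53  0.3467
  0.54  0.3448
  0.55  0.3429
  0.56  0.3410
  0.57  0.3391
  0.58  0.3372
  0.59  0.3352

T = 0.5;  σ√T = 0.2263
d₁ = [ln(100/90) + (0.01 − 0.038 + 0.32²/2)·0.5] / 0.2263 = [0.1054 + 0.0116] / 0.2263 = 0.5169 → 0.52
√T = √0.5 = 0.7071
φ(d₁) = φ(0.52) = 0.3485
e^(−qT) = e^(−0.038·0.5) = 0.9812
vega = S·e^(−qT)·φ(d₁)·√T = 100·0.9812·0.3485·0.7071 = 24.1792

24.18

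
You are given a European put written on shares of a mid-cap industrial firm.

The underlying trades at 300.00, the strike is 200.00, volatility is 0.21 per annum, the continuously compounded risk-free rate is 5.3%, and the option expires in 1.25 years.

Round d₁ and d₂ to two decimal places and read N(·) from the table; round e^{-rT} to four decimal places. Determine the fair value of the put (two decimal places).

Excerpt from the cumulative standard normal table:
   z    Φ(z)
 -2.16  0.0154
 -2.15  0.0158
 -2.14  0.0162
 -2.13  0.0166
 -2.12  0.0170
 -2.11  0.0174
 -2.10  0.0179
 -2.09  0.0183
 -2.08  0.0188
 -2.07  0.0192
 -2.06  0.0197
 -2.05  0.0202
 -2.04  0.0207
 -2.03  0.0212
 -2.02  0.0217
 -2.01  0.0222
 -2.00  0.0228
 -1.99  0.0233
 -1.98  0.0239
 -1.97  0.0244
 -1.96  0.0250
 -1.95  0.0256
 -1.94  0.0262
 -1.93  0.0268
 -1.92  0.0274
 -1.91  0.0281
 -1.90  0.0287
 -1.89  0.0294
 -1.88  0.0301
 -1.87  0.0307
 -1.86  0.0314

σ√T = 0.21 × 1.1180 = 0.2348
d₁ = [ln(300/200) + (0.053 + 0.21²/2)·1.25] / 0.2348 = [0.4055 + 0.0938] / 0.2348 = 2.1265 which rounds to 2.13
d₂ = d₁ − σ√T = 2.1265 − 0.2348 = 1.8917 which rounds to 1.89
exp(−rT) = exp(−0.053·1.25) = 0.9359
N(−d₂) = N(-1.89) = 0.0294;  N(−d₁) = N(-2.13) = 0.0166
P = 200·0.9359·0.0294 − 300·0.0166 = 5.5031 − 4.9800 = 0.5231

0.52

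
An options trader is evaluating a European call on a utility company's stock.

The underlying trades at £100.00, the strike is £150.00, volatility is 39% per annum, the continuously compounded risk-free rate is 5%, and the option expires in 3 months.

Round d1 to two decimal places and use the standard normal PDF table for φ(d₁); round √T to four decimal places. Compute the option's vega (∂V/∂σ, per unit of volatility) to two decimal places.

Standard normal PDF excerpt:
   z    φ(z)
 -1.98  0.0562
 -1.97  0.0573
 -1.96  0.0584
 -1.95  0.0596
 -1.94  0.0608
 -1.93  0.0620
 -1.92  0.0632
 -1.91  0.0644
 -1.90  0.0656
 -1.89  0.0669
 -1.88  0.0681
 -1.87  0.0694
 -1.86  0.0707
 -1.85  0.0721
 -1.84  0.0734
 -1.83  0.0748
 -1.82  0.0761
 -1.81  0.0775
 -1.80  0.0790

3.16

σ√T = 0.39·√0.25 = 0.1950
d₁ = [ln(100/150) + (0.05 + 0.39²/2)·0.25] / 0.1950 = [-0.4055 + 0.0315] / 0.1950 = -1.9177 which rounds to -1.92
√T = √0.25 = 0.5000
φ(d₁) = φ(-1.92) = 0.0632
vega = S·φ(d₁)·√T = 100·0.0632·0.5000 = 3.1600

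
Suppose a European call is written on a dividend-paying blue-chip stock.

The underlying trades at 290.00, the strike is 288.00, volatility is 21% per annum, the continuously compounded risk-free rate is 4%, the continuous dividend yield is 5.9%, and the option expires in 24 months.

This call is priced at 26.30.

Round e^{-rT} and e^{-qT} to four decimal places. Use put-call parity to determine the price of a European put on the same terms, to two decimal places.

e^(−qT) = e^(−0.059·2) = 0.8887;  e^(−rT) = e^(−0.04·2) = 0.9231
Put-call parity: C − P = S·e^(−qT) − K·e^(−rT) = 290·0.8887 − 288·0.9231 = 257.7230 − 265.8528 = -8.1298
P = C − (C − P) = 26.30 − (-8.1298) = 34.4298

34.43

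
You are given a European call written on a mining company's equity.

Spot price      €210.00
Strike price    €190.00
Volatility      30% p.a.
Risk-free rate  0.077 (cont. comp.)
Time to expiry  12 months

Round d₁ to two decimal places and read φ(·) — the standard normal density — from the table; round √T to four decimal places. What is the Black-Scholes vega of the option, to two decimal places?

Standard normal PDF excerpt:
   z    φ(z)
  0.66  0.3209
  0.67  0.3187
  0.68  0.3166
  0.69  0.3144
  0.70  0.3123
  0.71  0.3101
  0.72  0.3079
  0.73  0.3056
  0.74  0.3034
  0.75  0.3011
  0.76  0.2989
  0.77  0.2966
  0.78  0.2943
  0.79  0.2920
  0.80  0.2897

σ√T = 0.3·√1 = 0.3000
d₁ = [ln(210/190) + (0.077 + 0.3²/2)·1] / 0.3000 = [0.1001 + 0.1220] / 0.3000 = 0.7403 → 0.74
√T = √1 = 1.0000
φ(d₁) = φ(0.74) = 0.3034
vega = S·φ(d₁)·√T = 210·0.3034·1.0000 = 63.7140

63.71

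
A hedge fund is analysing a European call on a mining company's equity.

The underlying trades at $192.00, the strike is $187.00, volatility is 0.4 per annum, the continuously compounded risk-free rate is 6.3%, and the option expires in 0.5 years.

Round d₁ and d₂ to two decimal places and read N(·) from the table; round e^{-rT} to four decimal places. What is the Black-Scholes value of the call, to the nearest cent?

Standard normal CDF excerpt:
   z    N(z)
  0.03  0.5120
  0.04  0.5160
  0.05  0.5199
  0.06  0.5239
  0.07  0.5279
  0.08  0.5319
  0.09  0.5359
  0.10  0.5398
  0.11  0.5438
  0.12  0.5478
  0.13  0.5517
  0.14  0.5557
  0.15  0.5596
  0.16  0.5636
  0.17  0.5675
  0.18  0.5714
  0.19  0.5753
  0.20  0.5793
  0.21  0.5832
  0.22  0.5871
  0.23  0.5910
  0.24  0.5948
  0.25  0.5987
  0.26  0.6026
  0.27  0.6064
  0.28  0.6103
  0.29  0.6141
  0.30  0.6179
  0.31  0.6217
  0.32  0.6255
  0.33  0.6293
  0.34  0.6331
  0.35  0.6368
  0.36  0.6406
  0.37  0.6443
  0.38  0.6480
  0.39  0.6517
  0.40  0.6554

$27.33

σ√T = 0.4·√0.5 = 0.2828
d₁ = [ln(192/187) + (0.063 + 0.4²/2)·0.5] / 0.2828 = [0.0264 + 0.0715] / 0.2828 = 0.3461 ⇒ 0.35
d₂ = d₁ − σ√T = 0.3461 − 0.2828 = 0.0632 ⇒ 0.06
e^(−rT) = e^(−0.063·0.5) = 0.9690
C = 192·N(0.35) − 187·0.9690·N(0.06) = 192·0.6368 − 187·0.9690·0.5239 = 122.2656 − 94.9323 = 27.3333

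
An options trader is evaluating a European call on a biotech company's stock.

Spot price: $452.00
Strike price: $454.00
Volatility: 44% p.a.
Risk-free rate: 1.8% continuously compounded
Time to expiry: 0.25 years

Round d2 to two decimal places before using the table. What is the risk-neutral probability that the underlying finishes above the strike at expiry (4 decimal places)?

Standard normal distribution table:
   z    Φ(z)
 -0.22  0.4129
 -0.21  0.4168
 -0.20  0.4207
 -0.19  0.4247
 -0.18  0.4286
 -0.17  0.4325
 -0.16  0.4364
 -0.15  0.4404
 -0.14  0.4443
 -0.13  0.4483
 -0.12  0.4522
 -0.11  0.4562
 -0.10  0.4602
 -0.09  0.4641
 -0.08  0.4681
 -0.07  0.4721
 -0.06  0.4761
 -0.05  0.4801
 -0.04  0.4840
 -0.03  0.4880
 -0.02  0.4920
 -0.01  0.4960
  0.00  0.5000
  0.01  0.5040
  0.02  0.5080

0.4562

T = 0.25;  σ√T = 0.2200
d₁ = [ln(452/454) + (0.018 + 0.44²/2)·0.25] / 0.2200 = [-0.0044 + 0.0287] / 0.2200 = 0.1104 which rounds to 0.11
d₂ = d₁ − σ√T = 0.1104 − 0.2200 = -0.1096 which rounds to -0.11
Pr(exercise) under Q = N(d₂) = 0.4562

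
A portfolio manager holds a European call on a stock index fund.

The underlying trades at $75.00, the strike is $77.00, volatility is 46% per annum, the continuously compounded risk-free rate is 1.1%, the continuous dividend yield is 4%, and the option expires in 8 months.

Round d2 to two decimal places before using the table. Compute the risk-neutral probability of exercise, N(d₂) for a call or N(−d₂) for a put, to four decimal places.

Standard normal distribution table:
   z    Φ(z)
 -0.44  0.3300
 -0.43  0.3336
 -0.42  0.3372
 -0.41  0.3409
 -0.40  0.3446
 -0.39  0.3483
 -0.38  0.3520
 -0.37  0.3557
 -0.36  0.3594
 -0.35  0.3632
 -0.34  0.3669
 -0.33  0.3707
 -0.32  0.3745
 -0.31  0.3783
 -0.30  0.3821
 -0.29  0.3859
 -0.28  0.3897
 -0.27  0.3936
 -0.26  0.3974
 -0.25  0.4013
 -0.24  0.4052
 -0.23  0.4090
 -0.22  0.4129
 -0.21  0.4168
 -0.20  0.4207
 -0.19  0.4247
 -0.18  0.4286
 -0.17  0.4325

0.3783

σ√T = 0.46 × 0.8165 = 0.3756
d₁ = [ln(75/77) + (0.011 − 0.04 + ½·0.46²)·0.6667] / (σ√T) = (-0.0263 + 0.0512) / 0.3756 = 0.0662 → 0.07
d₂ = 0.0662 − 0.3756 = -0.3093 → -0.31
Pr(exercise) under Q = N(d₂) = 0.3783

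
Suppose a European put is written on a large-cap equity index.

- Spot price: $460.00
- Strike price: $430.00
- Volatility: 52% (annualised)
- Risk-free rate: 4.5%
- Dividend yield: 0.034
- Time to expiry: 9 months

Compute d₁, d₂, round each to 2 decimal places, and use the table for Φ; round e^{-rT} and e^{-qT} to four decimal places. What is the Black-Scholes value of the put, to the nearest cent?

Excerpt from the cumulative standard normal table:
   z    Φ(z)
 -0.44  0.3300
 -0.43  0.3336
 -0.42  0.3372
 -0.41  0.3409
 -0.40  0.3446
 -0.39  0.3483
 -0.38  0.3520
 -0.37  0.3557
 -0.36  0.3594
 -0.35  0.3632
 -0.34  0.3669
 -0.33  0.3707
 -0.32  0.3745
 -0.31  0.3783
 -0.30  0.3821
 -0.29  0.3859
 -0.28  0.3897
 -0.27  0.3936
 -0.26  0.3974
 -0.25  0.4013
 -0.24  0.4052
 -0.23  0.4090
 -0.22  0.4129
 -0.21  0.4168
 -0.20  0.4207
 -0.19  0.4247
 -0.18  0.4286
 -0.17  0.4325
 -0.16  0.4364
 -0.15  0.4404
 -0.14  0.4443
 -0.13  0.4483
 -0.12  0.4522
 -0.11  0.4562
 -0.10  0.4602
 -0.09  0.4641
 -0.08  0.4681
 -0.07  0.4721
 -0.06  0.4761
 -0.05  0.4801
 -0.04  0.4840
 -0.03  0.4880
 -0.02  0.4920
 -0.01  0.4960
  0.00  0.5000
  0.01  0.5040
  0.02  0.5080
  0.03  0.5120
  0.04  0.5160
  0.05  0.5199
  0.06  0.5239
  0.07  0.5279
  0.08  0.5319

$61.62

σ√T = 0.52·√0.75 = 0.4503
d₁ = [ln(460/430) + (0.045 − 0.034 + 0.52²/2)·0.75] / 0.4503 = [0.0674 + 0.1096] / 0.4503 = 0.3932 → 0.39
d₂ = d₁ − σ√T = 0.3932 − 0.4503 = -0.0571 → -0.06
exp(−qT) = exp(−0.034·0.75) = 0.9748;  exp(−rT) = exp(−0.045·0.75) = 0.9668
N(−d₂) = N(0.06) = 0.5239;  N(−d₁) = N(-0.39) = 0.3483
P = 430·0.9668·0.5239 − 460·0.9748·0.3483 = 217.7978 − 156.1805 = 61.6173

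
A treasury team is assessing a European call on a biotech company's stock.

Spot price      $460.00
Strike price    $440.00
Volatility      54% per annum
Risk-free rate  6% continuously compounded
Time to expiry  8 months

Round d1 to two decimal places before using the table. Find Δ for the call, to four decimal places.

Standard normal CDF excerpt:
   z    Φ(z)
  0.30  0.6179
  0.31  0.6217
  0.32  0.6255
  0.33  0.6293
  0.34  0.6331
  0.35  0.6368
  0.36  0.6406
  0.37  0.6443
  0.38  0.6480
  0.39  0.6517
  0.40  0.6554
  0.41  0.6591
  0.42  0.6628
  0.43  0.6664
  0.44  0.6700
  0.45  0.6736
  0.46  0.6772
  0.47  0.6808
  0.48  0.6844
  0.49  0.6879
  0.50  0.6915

0.6591

σ√T = 0.54 × 0.8165 = 0.4409
ln(S/K) + (r + σ²/2)T = ln(460/440) + (0.06 + 0.54²/2)·0.6667 = 0.0445 + 0.1372 = 0.1817
d₁ = 0.1817 / 0.4409 = 0.4120 which rounds to 0.41
N(d₁) = N(0.41) = 0.6591
Δ_call = N(d₁) = 0.6591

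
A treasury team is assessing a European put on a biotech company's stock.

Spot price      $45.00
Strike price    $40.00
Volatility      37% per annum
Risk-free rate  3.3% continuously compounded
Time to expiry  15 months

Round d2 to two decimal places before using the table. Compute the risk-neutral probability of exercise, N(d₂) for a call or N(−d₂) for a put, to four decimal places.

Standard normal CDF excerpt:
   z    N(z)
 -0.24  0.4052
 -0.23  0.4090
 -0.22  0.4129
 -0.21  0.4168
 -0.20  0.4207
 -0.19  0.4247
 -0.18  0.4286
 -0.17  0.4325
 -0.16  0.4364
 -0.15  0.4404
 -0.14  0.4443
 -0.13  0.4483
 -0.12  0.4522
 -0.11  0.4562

0.4286

T = 1.25;  σ√T = 0.4137
d₁ = [ln(45/40) + (0.033 + 0.37²/2)·1.25] / 0.4137 = [0.1178 + 0.1268] / 0.4137 = 0.5913 ≈ 0.59
d₂ = d₁ − σ√T = 0.5913 − 0.4137 = 0.1776 ≈ 0.18
Pr(exercise) under Q = N(−d₂) = N(-0.18) = 0.4286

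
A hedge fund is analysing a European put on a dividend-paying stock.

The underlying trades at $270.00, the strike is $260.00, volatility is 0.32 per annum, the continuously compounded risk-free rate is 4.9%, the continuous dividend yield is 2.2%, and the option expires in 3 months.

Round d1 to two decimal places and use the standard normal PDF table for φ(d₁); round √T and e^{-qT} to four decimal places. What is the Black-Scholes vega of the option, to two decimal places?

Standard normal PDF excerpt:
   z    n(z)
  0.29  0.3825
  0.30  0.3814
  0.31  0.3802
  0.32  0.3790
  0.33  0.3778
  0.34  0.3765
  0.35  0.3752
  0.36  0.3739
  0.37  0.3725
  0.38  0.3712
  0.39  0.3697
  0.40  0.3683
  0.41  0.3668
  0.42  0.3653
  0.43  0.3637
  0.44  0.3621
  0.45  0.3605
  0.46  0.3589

50.20

σ√T = 0.32·√0.25 = 0.1600
ln(S/K) + (r − q + σ²/2)T = ln(270/260) + (0.049 − 0.022 + 0.32²/2)·0.25 = 0.0377 + 0.0196 = 0.0573
d₁ = 0.0573 / 0.1600 = 0.3581 which rounds to 0.36
√T = √0.25 = 0.5000
φ(d₁) = φ(0.36) = 0.3739
exp(−qT) = exp(−0.022·0.25) = 0.9945
vega = S·exp(−qT)·φ(d₁)·√T = 270·0.9945·0.3739·0.5000 = 50.1989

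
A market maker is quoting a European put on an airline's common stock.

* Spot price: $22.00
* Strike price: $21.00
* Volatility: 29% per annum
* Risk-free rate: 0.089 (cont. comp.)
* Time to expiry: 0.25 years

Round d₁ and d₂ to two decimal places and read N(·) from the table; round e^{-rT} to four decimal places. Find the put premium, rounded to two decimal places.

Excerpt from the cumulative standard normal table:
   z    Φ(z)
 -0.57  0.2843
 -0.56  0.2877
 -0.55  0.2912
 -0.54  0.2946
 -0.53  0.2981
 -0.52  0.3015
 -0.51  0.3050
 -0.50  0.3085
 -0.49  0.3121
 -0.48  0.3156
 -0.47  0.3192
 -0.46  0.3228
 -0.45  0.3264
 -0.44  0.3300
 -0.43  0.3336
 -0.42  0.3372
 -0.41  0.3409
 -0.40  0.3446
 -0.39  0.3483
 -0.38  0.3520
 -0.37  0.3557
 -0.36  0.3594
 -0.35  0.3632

$0.67

T = 0.25;  σ√T = 0.1450
d₁ = [ln(22/21) + (0.089 + 0.29²/2)·0.25] / 0.1450 = [0.0465 + 0.0328] / 0.1450 = 0.5468 ≈ 0.55
d₂ = d₁ − σ√T = 0.5468 − 0.1450 = 0.4018 ≈ 0.40
exp(−rT) = exp(−0.089·0.25) = 0.9780
N(−d₂) = N(-0.40) = 0.3446;  N(−d₁) = N(-0.55) = 0.2912
P = 21·0.9780·0.3446 − 22·0.2912 = 7.0774 − 6.4064 = 0.6710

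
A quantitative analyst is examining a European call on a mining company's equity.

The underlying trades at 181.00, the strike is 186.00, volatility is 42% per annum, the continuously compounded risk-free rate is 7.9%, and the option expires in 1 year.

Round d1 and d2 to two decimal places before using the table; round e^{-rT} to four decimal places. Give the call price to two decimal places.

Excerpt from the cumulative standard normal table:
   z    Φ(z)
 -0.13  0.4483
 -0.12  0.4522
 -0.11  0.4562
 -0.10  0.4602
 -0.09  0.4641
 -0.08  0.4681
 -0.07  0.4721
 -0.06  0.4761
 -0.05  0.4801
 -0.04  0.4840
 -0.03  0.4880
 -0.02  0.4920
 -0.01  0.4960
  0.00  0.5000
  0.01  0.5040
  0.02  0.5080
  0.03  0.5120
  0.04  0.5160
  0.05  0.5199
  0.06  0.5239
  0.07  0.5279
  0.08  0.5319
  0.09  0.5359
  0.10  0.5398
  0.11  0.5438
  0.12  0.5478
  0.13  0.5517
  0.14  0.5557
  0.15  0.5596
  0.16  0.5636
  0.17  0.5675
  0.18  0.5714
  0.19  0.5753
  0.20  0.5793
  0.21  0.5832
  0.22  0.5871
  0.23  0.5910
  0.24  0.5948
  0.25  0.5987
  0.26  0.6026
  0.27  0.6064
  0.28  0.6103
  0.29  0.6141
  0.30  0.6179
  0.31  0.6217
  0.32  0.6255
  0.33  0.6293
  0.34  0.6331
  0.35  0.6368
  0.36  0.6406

σ√T = 0.42 × 1.0000 = 0.4200
d₁ = [ln(181/186) + (0.079 + 0.42²/2)·1] / 0.4200 = [-0.0272 + 0.1672] / 0.4200 = 0.3332 ≈ 0.33
d₂ = d₁ − σ√T = 0.3332 − 0.4200 = -0.0868 ≈ -0.09
e^(−rT) = e^(−0.079·1) = 0.9240
N(d₁) = N(0.33) = 0.6293;  N(d₂) = N(-0.09) = 0.4641
C = 181·0.6293 − 186·0.9240·0.4641 = 113.9033 − 79.7621 = 34.1412

34.14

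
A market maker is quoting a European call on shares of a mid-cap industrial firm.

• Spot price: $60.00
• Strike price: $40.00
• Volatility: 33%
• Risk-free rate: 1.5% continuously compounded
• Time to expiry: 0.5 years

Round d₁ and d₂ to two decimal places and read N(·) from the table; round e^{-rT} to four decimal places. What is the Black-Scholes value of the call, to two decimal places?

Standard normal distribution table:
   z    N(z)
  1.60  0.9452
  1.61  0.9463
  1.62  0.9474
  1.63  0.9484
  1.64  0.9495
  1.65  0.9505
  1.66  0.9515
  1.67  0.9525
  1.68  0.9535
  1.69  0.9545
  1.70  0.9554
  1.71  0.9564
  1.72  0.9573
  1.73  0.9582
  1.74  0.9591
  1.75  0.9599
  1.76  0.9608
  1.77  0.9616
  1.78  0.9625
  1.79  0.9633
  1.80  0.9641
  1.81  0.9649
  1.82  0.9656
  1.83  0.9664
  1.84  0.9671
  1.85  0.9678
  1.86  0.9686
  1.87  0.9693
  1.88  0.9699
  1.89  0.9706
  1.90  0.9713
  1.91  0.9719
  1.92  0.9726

σ√T = 0.33·√0.5 = 0.2333
d₁ = [ln(60/40) + (0.015 + ½·0.33²)·0.5] / (σ√T) = (0.4055 + 0.0347) / 0.2333 = 1.8864 → 1.89
d₂ = 1.8864 − 0.2333 = 1.6531 → 1.65
e^(−rT) = e^(−0.015·0.5) = 0.9925
N(d₁) = N(1.89) = 0.9706;  N(d₂) = N(1.65) = 0.9505
C = 60·0.9706 − 40·0.9925·0.9505 = 58.2360 − 37.7349 = 20.5012

$20.50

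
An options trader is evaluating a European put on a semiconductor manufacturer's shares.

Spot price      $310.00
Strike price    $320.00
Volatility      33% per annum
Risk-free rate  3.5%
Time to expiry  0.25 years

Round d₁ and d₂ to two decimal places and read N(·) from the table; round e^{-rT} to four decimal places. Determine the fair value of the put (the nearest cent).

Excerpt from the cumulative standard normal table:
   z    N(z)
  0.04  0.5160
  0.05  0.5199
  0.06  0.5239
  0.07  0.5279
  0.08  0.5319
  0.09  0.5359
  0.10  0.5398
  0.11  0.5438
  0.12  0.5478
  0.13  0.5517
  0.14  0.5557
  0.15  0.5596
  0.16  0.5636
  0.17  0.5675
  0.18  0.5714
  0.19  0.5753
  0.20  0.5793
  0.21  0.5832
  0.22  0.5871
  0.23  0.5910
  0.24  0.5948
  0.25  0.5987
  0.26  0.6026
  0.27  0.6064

$23.83

σ√T = 0.33 × 0.5000 = 0.1650
d₁ = [ln(310/320) + (0.035 + 0.33²/2)·0.25] / 0.1650 = [-0.0317 + 0.0224] / 0.1650 = -0.0569 which rounds to -0.06
d₂ = d₁ − σ√T = -0.0569 − 0.1650 = -0.2219 which rounds to -0.22
exp(−rT) = exp(−0.035·0.25) = 0.9913
P = 320·0.9913·N(0.22) − 310·N(0.06) = 320·0.9913·0.5871 − 310·0.5239 = 186.2375 − 162.4090 = 23.8285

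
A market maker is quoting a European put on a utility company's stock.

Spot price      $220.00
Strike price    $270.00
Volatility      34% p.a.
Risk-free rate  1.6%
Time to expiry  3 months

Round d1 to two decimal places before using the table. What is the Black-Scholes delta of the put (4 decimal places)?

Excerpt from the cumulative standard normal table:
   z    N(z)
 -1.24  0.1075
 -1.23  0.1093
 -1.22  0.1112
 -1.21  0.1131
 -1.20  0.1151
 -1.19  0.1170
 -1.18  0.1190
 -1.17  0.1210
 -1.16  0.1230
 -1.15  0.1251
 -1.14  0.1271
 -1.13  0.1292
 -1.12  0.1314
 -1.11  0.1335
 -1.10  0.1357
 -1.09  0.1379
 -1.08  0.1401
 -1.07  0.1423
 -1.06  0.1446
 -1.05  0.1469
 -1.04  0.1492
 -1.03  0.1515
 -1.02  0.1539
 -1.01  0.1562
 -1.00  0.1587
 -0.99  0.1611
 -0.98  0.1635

-0.8643

σ√T = 0.34·√0.25 = 0.1700
ln(S/K) + (r + σ²/2)T = ln(220/270) + (0.016 + 0.34²/2)·0.25 = -0.2048 + 0.0185 = -0.1863
d₁ = -0.1863 / 0.1700 = -1.0961 ≈ -1.10
N(d₁) = N(-1.10) = 0.1357
Δ_put = N(d₁) − 1 = 0.1357 − 1 = -0.8643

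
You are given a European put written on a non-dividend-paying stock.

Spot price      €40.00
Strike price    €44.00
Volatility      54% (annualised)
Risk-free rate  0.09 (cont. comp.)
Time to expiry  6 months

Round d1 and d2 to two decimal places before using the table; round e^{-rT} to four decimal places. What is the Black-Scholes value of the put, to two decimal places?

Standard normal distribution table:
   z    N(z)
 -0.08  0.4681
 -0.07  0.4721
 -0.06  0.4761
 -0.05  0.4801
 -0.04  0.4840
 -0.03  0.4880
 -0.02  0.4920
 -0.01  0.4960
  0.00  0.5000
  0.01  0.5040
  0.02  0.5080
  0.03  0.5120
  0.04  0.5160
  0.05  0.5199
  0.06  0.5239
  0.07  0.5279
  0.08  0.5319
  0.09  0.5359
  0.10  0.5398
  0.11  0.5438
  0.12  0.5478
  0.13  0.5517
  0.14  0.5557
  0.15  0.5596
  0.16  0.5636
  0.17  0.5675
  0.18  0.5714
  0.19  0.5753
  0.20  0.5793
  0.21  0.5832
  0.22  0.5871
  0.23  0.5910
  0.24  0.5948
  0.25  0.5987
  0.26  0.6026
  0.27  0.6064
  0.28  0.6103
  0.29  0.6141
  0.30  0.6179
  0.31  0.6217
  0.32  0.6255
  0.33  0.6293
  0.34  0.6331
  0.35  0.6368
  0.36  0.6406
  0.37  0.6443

T = 0.5;  σ√T = 0.3818
d₁ = [ln(40/44) + (0.09 + 0.54²/2)·0.5] / 0.3818 = [-0.0953 + 0.1179] / 0.3818 = 0.0592 ≈ 0.06
d₂ = d₁ − σ√T = 0.0592 − 0.3818 = -0.3227 ≈ -0.32
e^(−rT) = e^(−0.09·0.5) = 0.9560
P = 44·0.9560·N(0.32) − 40·N(-0.06) = 44·0.9560·0.6255 − 40·0.4761 = 26.3110 − 19.0440 = 7.2670

€7.27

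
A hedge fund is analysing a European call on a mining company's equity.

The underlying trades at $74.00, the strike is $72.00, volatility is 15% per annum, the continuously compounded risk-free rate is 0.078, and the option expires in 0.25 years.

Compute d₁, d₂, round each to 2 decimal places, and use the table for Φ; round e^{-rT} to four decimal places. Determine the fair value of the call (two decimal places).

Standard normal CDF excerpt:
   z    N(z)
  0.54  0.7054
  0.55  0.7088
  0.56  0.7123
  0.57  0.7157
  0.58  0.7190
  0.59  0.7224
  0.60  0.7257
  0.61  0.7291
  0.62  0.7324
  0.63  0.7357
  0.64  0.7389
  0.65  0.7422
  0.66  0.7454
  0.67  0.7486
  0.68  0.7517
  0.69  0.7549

$4.15

T = 0.25;  σ√T = 0.0750
d₁ = [ln(74/72) + (0.078 + 0.15²/2)·0.25] / 0.0750 = [0.0274 + 0.0223] / 0.0750 = 0.6628 ⇒ 0.66
d₂ = d₁ − σ√T = 0.6628 − 0.0750 = 0.5878 ⇒ 0.59
exp(−rT) = exp(−0.078·0.25) = 0.9807
C = 74·N(0.66) − 72·0.9807·N(0.59) = 74·0.7454 − 72·0.9807·0.7224 = 55.1596 − 51.0090 = 4.1506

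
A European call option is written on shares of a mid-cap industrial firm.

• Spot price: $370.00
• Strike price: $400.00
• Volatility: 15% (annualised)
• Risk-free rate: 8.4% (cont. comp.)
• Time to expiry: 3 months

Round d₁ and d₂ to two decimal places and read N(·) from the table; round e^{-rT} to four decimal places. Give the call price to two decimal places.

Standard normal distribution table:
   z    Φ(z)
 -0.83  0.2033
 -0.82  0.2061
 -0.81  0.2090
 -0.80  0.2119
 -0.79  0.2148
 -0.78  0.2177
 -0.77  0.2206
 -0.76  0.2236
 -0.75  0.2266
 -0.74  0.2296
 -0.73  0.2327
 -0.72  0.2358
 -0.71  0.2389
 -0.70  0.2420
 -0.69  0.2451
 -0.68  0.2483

T = 0.25;  σ√T = 0.0750
ln(S/K) + (r + σ²/2)T = ln(370/400) + (0.084 + 0.15²/2)·0.25 = -0.0780 + 0.0238 = -0.0541
d₁ = -0.0541 / 0.0750 = -0.7220 which rounds to -0.72
d₂ = d₁ − σ√T = -0.7220 − 0.0750 = -0.7970 which rounds to -0.80
exp(−rT) = exp(−0.084·0.25) = 0.9792
C = 370·N(-0.72) − 400·0.9792·N(-0.80) = 370·0.2358 − 400·0.9792·0.2119 = 87.2460 − 82.9970 = 4.2490

$4.25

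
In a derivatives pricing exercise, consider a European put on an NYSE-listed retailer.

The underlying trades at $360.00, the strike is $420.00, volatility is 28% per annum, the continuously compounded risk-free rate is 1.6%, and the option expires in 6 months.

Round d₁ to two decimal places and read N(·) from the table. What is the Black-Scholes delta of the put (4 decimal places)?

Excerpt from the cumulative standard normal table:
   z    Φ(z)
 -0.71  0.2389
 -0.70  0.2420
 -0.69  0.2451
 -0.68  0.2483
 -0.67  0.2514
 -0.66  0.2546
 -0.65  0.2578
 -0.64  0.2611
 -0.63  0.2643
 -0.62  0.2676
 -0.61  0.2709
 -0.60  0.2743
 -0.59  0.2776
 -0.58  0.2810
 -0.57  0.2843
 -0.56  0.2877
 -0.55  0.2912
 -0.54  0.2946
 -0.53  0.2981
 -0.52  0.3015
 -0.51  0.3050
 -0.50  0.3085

-0.7389

σ√T = 0.28·√0.5 = 0.1980
d₁ = [ln(360/420) + (0.016 + 0.28²/2)·0.5] / 0.1980 = [-0.1542 + 0.0276] / 0.1980 = -0.6392 which rounds to -0.64
N(d₁) = N(-0.64) = 0.2611
Δ_put = N(d₁) − 1 = 0.2611 − 1 = -0.7389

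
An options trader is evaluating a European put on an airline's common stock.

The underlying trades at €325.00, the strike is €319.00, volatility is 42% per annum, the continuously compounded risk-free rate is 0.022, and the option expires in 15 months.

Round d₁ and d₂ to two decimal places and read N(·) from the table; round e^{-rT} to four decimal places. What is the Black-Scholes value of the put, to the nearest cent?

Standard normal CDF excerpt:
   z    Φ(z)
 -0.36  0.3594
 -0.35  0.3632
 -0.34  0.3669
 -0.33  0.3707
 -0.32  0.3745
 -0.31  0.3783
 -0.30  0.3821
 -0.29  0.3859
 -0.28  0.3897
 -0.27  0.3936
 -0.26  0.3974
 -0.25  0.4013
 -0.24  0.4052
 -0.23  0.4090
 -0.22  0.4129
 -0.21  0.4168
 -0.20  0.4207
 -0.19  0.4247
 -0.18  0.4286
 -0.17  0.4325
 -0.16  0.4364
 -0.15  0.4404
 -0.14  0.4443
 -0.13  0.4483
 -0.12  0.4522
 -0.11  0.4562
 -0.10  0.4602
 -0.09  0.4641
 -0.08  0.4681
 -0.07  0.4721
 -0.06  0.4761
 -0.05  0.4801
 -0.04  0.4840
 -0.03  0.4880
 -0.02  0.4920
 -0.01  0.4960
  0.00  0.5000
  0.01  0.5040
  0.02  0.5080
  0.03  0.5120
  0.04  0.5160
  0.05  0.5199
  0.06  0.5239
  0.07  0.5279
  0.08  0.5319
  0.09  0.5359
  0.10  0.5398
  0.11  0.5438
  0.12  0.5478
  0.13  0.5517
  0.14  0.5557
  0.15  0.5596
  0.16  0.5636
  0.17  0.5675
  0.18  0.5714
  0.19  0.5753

€51.99

T = 1.25;  σ√T = 0.4696
d₁ = [ln(325/319) + (0.022 + 0.42²/2)·1.25] / 0.4696 = [0.0186 + 0.1377] / 0.4696 = 0.3330 → 0.33
d₂ = d₁ − σ√T = 0.3330 − 0.4696 = -0.1365 → -0.14
e^(−rT) = e^(−0.022·1.25) = 0.9729
P = 319·0.9729·N(0.14) − 325·N(-0.33) = 319·0.9729·0.5557 − 325·0.3707 = 172.4643 − 120.4775 = 51.9868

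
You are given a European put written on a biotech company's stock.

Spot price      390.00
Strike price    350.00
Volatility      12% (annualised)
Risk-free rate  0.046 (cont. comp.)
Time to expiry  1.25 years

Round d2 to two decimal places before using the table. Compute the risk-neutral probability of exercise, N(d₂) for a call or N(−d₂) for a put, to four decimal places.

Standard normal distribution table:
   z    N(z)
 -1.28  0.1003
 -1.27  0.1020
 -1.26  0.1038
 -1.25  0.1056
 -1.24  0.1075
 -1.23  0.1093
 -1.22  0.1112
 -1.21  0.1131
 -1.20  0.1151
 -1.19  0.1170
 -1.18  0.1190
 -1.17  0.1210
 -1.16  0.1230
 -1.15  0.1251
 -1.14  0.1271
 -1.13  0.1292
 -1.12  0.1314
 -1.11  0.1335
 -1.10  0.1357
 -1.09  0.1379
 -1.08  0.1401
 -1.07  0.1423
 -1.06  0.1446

T = 1.25;  σ√T = 0.1342
ln(S/K) + (r + σ²/2)T = ln(390/350) + (0.046 + 0.12²/2)·1.25 = 0.1082 + 0.0665 = 0.1747
d₁ = 0.1747 / 0.1342 = 1.3022 ≈ 1.30
d₂ = d₁ − σ√T = 1.3022 − 0.1342 = 1.1681 ≈ 1.17
Risk-neutral Pr[S_T < K] = N(−d₂) = N(-1.17) = 0.1210

0.1210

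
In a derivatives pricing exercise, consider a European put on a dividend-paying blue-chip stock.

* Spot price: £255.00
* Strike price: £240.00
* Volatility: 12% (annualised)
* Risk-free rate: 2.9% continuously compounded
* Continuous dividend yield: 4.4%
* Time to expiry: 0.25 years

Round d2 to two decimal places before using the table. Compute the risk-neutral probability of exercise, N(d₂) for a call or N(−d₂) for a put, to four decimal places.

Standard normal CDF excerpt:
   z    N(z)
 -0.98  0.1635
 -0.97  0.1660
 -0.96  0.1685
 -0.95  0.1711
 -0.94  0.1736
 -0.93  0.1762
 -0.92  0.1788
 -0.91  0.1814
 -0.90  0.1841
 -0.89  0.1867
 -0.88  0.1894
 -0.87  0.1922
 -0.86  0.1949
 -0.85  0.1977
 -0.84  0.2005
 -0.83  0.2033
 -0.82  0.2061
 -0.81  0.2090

0.1788

σ√T = 0.12 × 0.5000 = 0.0600
d₁ = [ln(255/240) + (0.029 − 0.044 + ½·0.12²)·0.25] / (σ√T) = (0.0606 − 0.0019) / 0.0600 = 0.9779 → 0.98
d₂ = 0.9779 − 0.0600 = 0.9179 → 0.92
Risk-neutral Pr[S_T < K] = N(−d₂) = N(-0.92) = 0.1788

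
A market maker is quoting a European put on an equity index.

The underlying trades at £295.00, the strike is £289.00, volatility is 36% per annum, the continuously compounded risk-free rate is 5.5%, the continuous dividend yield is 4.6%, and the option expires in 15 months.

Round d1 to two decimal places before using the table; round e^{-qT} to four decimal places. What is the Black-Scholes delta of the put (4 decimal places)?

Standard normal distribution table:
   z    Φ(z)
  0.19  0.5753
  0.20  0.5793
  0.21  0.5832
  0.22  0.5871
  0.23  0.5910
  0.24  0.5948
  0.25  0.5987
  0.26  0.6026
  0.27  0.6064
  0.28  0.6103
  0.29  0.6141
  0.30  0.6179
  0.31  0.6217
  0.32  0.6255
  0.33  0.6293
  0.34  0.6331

σ√T = 0.36 × 1.1180 = 0.4025
ln(S/K) + (r − q + σ²/2)T = ln(295/289) + (0.055 − 0.046 + 0.36²/2)·1.25 = 0.0205 + 0.0922 = 0.1128
d₁ = 0.1128 / 0.4025 = 0.2803 ⇒ 0.28
N(d₁) = N(0.28) = 0.6103
Δ_put = e^(−qT)·(N(d₁) − 1) = 0.9441·(0.6103 − 1) = -0.3679

-0.3679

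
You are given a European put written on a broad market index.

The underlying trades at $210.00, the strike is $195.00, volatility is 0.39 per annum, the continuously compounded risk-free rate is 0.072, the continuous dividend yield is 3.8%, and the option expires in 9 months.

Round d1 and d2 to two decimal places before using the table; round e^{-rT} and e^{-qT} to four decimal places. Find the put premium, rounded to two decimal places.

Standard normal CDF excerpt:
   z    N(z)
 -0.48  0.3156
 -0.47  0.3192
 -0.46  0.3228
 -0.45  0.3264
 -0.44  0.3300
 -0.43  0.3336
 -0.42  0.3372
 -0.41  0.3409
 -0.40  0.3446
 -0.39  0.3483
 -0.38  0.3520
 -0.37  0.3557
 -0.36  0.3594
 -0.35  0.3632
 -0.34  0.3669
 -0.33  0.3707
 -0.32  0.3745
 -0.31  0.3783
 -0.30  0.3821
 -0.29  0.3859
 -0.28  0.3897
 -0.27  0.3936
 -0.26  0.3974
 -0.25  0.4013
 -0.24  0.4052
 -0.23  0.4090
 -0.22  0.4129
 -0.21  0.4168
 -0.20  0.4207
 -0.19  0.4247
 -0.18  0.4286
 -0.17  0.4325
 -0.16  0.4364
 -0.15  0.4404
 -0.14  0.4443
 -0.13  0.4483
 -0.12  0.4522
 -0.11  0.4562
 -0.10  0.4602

σ√T = 0.39 × 0.8660 = 0.3377
ln(S/K) + (r − q + σ²/2)T = ln(210/195) + (0.072 − 0.038 + 0.39²/2)·0.75 = 0.0741 + 0.0825 = 0.1566
d₁ = 0.1566 / 0.3377 = 0.4638 → 0.46
d₂ = d₁ − σ√T = 0.4638 − 0.3377 = 0.1260 → 0.13
e^(−qT) = e^(−0.038·0.75) = 0.9719;  e^(−rT) = e^(−0.072·0.75) = 0.9474
N(−d₂) = N(-0.13) = 0.4483;  N(−d₁) = N(-0.46) = 0.3228
P = 195·0.9474·0.4483 − 210·0.9719·0.3228 = 82.8203 − 65.8832 = 16.9371

$16.94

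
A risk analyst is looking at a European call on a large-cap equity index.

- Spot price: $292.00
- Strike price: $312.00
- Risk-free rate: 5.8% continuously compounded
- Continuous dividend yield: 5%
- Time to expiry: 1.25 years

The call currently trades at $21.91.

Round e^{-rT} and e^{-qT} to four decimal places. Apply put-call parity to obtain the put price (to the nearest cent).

$37.80

e^(−qT) = e^(−0.05·1.25) = 0.9394;  e^(−rT) = e^(−0.058·1.25) = 0.9301
Put-call parity: C − P = S·e^(−qT) − K·e^(−rT) = 292·0.9394 − 312·0.9301 = 274.3048 − 290.1912 = -15.8864
P = C − (C − P) = 21.91 − (-15.8864) = 37.7964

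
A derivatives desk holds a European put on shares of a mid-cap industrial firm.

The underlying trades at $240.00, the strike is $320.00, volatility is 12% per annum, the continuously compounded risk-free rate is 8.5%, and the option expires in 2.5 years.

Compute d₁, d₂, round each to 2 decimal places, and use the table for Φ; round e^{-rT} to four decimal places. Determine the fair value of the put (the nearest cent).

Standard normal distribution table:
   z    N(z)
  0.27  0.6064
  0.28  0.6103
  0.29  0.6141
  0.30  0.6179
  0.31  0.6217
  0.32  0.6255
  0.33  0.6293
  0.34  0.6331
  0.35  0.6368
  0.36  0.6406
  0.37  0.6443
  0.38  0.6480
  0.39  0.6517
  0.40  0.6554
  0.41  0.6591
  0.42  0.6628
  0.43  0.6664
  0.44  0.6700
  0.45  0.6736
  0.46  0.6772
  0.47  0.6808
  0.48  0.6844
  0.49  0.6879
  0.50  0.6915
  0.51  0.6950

$29.70

T = 2.5;  σ√T = 0.1897
d₁ = [ln(240/320) + (0.085 + ½·0.12²)·2.5] / (σ√T) = (-0.2877 + 0.2305) / 0.1897 = -0.3014 which rounds to -0.30
d₂ = -0.3014 − 0.1897 = -0.4911 which rounds to -0.49
exp(−rT) = exp(−0.085·2.5) = 0.8086
N(−d₂) = N(0.49) = 0.6879;  N(−d₁) = N(0.30) = 0.6179
P = 320·0.8086·0.6879 − 240·0.6179 = 177.9955 − 148.2960 = 29.6995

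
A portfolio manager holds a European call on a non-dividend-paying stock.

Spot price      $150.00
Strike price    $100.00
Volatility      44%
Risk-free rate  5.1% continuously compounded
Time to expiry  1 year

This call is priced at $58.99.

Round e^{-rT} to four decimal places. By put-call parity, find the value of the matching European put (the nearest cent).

e^(−rT) = e^(−0.051·1) = 0.9503
Put-call parity: C − P = S − K·e^(−rT) = 150 − 100·0.9503 = 150 − 95.0300 = 54.9700
P = C − (C − P) = 58.99 − (54.9700) = 4.0200

$4.02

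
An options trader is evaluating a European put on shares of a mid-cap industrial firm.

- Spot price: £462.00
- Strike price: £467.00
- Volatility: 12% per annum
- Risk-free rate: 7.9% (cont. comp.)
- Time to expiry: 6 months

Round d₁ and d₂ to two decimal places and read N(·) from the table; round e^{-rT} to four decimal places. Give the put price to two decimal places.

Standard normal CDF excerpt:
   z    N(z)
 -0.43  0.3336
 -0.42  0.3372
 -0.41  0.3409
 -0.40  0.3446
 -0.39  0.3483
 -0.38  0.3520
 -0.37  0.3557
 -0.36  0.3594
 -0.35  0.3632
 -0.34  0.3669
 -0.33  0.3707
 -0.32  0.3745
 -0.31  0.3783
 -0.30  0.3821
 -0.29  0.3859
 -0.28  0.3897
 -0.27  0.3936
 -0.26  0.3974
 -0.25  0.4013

£8.91

T = 0.5;  σ√T = 0.0849
d₁ = [ln(462/467) + (0.079 + ½·0.12²)·0.5] / (σ√T) = (-0.0108 + 0.0431) / 0.0849 = 0.3811 ⇒ 0.38
d₂ = 0.3811 − 0.0849 = 0.2962 ⇒ 0.30
e^(−rT) = e^(−0.079·0.5) = 0.9613
P = 467·0.9613·N(-0.30) − 462·N(-0.38) = 467·0.9613·0.3821 − 462·0.3520 = 171.5350 − 162.6240 = 8.9110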